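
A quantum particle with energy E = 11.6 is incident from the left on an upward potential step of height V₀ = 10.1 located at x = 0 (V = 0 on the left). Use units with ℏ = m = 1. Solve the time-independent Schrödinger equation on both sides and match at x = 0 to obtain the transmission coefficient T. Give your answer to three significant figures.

T = 0.778

The wavenumbers are k₁ = √(2mE)/ℏ = 4.817 on the left and k₂ = √(2m(E − V₀))/ℏ = 1.732 on the right.
Matching ψ and ψ′ at x = 0 gives r = (k₁ − k₂)/(k₁ + k₂), so R = r² = 0.2219 and T = 1 − R = 0.7781.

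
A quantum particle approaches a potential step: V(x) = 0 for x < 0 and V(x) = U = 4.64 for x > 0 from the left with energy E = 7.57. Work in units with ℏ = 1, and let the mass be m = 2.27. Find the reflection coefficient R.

R = 0.0543

The wavenumbers are k₁ = √(2mE)/ℏ = 5.862 on the left and k₂ = √(2m(E − U))/ℏ = 3.647 on the right.
Continuity of ψ and ψ′ at the step yields the reflection amplitude r = (k₁ − k₂)/(k₁ + k₂) = 0.2329; thus R = |r|² = 0.05426, T = 0.9457.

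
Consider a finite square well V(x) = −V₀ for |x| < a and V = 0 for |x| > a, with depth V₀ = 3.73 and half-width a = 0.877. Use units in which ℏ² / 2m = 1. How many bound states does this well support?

N = 2

Define the well-strength parameter z₀ = (a/ℏ)√(2mV₀) = 0.877 × √(2·0.5·3.73) = 1.694.
The even/odd transcendental equations gain one root per π/2 in z₀, giving N = 1 + ⌊2z₀/π⌋ = 1 + ⌊1.078⌋ = 2.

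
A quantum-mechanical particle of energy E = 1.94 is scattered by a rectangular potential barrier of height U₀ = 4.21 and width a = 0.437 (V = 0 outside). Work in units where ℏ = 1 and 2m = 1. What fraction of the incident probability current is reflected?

R = 0.335

Since E < U₀ the interior solution is evanescent with decay constant κ = √(2m(U₀ − E))/ℏ = 1.507.
κa = 0.6584, sinh(κa) = 0.7070.
The exact tunnelling result is T⁻¹ = 1 + U₀² sinh²(κa) / [4E(U₀ − E)] = 1.503, so T = 0.665.
R = 1 − T = 0.335.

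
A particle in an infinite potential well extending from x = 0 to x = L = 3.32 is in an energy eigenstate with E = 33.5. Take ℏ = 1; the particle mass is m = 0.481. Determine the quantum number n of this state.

n = 6

From E_n = n²π²ℏ²/(2mL²) invert to n = √(2mL²E)/(πℏ).
n = (3.32/π) × √(2 × 0.481 × 33.5) = 5.999 → n = 6.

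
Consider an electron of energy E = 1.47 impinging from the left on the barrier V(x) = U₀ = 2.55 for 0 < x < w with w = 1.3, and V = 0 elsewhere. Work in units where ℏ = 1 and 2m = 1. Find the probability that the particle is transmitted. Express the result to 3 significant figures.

T = 0.231

Since E < U₀ the interior solution is evanescent with decay constant κ = √(2m(U₀ − E))/ℏ = 1.039.
κw = 1.351, sinh(κw) = 1.801.
Matching ψ, ψ′ at both faces gives T = [1 + U₀² sinh²(κw) / (4E(U₀ − E))]⁻¹ = 1/4.322 = 0.231.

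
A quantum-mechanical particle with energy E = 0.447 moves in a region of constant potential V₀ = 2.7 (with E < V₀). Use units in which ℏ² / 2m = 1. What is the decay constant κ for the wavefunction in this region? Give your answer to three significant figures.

Since E < V₀ the TISE in this region is ψ'' = κ²ψ with κ = √(2m(V₀ − E))/ℏ.
κ = √(2 × 0.5 × 2.253) = 1.501.

κ = 1.50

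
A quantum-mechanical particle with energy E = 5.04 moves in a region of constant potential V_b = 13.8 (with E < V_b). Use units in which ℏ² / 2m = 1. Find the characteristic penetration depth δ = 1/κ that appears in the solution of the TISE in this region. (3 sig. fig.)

δ = 0.338

Since E < V_b the TISE in this region is ψ'' = κ²ψ with κ = √(2m(V_b − E))/ℏ.
κ = √(2 × 0.5 × 8.76) = 2.960. The penetration depth is δ = 1/κ = 0.338.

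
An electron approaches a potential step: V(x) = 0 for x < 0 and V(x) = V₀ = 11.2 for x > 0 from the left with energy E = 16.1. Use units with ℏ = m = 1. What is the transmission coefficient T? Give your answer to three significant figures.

The wavenumbers are k₁ = √(2mE)/ℏ = 5.675 on the left and k₂ = √(2m(E − V₀))/ℏ = 3.130 on the right.
Matching ψ and ψ′ at x = 0 gives r = (k₁ − k₂)/(k₁ + k₂), so R = r² = 0.08348 and T = 1 − R = 0.9165.

T = 0.917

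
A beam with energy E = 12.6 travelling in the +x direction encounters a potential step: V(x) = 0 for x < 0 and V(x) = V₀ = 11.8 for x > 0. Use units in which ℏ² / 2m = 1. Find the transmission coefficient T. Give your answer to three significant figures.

On each side the TISE gives plane waves with k = √(2m(E − V))/ℏ: k₁ = √(2·½·12.6) = 3.550, k₂ = √(2·½·0.8) = 0.8944.
Continuity of ψ and ψ′ at the step yields the reflection amplitude r = (k₁ − k₂)/(k₁ + k₂) = 0.5975; thus R = |r|² = 0.3570, T = 0.6430.

T = 0.643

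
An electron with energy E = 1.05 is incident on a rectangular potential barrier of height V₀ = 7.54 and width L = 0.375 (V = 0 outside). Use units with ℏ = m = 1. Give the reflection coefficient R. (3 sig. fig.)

R = 0.871

Since E < V₀ the interior solution is evanescent with decay constant κ = √(2m(V₀ − E))/ℏ = 3.603.
κL = 1.351, sinh(κL) = 1.801.
Matching ψ, ψ′ at both faces gives T = [1 + V₀² sinh²(κL) / (4E(V₀ − E))]⁻¹ = 1/7.767 = 0.129.
R = 1 − T = 0.871.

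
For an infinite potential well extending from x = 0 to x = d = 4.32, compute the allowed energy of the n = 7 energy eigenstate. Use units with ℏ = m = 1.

E = 13.0

The infinite-well eigenfunctions ψ_n = √(2/d) sin(nπx/d) vanish at both walls, giving E_n = n²π²ℏ²/(2md²).
E_7 = 7² × π² / (2 × 1 × 4.32²) = 12.96.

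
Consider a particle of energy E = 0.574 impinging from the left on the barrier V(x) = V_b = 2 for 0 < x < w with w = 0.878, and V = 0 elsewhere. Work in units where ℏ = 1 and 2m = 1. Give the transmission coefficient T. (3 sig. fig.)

Since E < V_b the interior solution is evanescent with decay constant κ = √(2m(V_b − E))/ℏ = 1.194.
κw = 1.048, sinh(κw) = 1.251.
The exact tunnelling result is T⁻¹ = 1 + V_b² sinh²(κw) / [4E(V_b − E)] = 2.913, so T = 0.343.

T = 0.343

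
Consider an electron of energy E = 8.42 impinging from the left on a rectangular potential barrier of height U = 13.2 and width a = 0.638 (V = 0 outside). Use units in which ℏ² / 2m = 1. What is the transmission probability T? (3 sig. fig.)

T = 0.205

Since E < U the interior solution is evanescent with decay constant κ = √(2m(U − E))/ℏ = 2.186.
κa = 1.395, sinh(κa) = 1.893.
The exact tunnelling result is T⁻¹ = 1 + U² sinh²(κa) / [4E(U − E)] = 4.880, so T = 0.205.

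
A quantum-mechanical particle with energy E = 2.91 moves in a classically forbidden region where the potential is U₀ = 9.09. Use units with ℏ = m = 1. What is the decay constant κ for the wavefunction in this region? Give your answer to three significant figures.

Since E < U₀ the TISE in this region is ψ'' = κ²ψ with κ = √(2m(U₀ − E))/ℏ.
κ = √(2 × 1 × 6.18) = 3.516.

κ = 3.52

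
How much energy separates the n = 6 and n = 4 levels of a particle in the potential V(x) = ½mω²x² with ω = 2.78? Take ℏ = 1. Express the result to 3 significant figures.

ΔE = 5.56

E_n = ℏω(n + ½), so ΔE = (6 − 4) ℏω = 2 × 2.78 = 5.560.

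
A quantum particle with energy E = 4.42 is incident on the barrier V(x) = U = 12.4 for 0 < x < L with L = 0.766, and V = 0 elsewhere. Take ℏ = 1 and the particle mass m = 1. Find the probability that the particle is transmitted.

T = 0.00804

Since E < U the interior solution is evanescent with decay constant κ = √(2m(U − E))/ℏ = 3.995.
κL = 3.060, sinh(κL) = 10.64.
The exact tunnelling result is T⁻¹ = 1 + U² sinh²(κL) / [4E(U − E)] = 124.4, so T = 0.00804.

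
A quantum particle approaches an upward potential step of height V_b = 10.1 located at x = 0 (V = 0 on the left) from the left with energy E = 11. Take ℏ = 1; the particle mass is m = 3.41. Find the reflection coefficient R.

R = 0.308

The wavenumbers are k₁ = √(2mE)/ℏ = 8.661 on the left and k₂ = √(2m(E − V_b))/ℏ = 2.477 on the right.
Matching ψ and ψ′ at x = 0 gives r = (k₁ − k₂)/(k₁ + k₂), so R = r² = 0.3082 and T = 1 − R = 0.6918.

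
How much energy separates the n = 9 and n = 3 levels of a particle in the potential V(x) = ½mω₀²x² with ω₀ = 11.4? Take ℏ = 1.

ΔE = 68.4

E_n = ℏω₀(n + ½), so ΔE = (9 − 3) ℏω₀ = 6 × 11.4 = 68.40.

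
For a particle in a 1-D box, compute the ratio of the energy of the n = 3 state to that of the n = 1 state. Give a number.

9

E_n = n²π²ℏ²/(2mL²) so the ratio is n₂²/n₁² = 9/1 = 9.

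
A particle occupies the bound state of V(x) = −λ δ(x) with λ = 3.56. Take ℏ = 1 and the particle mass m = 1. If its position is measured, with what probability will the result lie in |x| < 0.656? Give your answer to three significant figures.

P = 0.991

The normalised bound state is ψ = √κ e^{−κ|x|} with κ = mλ/ℏ² = 3.560.
P(|x| < d) = ∫_{−d}^{d} κ e^{−2κ|x|} dx = 1 − e^{−2κd} = 1 − e^{−4.671} = 0.9906.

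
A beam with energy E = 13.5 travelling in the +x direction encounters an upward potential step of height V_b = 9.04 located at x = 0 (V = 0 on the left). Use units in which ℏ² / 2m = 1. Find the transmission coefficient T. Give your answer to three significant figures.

On each side the TISE gives plane waves with k = √(2m(E − V))/ℏ: k₁ = √(2·½·13.5) = 3.674, k₂ = √(2·½·4.46) = 2.112.
Continuity of ψ and ψ′ at the step yields the reflection amplitude r = (k₁ − k₂)/(k₁ + k₂) = 0.2700; thus R = |r|² = 0.07291, T = 0.9271.

T = 0.927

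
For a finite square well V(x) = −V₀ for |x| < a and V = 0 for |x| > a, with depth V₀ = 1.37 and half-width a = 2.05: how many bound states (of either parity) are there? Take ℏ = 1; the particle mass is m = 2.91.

N = 4

Define the well-strength parameter z₀ = (a/ℏ)√(2mV₀) = 2.05 × √(2·2.91·1.37) = 5.789.
The even/odd transcendental equations gain one root per π/2 in z₀, giving N = 1 + ⌊2z₀/π⌋ = 1 + ⌊3.685⌋ = 4.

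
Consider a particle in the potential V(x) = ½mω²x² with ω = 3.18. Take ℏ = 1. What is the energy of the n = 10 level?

E = 33.4

Using E_n = (n + ½)ℏω: E_10 = 10.5 × 3.18 = 33.39.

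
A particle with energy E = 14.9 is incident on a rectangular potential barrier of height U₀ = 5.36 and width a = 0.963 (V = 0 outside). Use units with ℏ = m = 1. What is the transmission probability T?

Above the barrier the interior wavenumber is k₂ = √(2m(E − U₀))/ℏ = 4.368, giving phase k₂a = 4.206.
T = [1 + U₀² sin²(k₂a) / (4E(E − U₀))]⁻¹ = 1/1.039 = 0.963.

T = 0.963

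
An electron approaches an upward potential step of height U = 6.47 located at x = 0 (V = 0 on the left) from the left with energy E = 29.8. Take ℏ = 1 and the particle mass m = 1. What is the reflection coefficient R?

R = 0.00374

The wavenumbers are k₁ = √(2mE)/ℏ = 7.720 on the left and k₂ = √(2m(E − U))/ℏ = 6.831 on the right.
Continuity of ψ and ψ′ at the step yields the reflection amplitude r = (k₁ − k₂)/(k₁ + k₂) = 0.06112; thus R = |r|² = 0.003735, T = 0.9963.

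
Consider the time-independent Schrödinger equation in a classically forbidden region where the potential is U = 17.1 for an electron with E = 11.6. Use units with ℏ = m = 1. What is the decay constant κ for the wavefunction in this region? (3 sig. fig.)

κ = 3.32

Since E < U the TISE in this region is ψ'' = κ²ψ with κ = √(2m(U − E))/ℏ.
κ = √(2 × 1 × 5.5) = 3.317.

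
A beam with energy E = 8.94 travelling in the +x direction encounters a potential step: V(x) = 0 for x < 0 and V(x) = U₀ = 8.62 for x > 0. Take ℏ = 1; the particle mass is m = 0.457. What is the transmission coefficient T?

T = 0.535

On each side the TISE gives plane waves with k = √(2m(E − V))/ℏ: k₁ = √(2·0.457·8.94) = 2.859, k₂ = √(2·0.457·0.32) = 0.5408.
Matching ψ and ψ′ at x = 0 gives r = (k₁ − k₂)/(k₁ + k₂), so R = r² = 0.4649 and T = 1 − R = 0.5351.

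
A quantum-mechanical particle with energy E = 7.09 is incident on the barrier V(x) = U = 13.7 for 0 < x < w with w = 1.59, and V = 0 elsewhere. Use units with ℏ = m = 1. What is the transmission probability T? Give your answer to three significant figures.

T = 0.0000380

Since E < U the interior solution is evanescent with decay constant κ = √(2m(U − E))/ℏ = 3.636.
κw = 5.781, sinh(κw) = 162.1.
The exact tunnelling result is T⁻¹ = 1 + U² sinh²(κw) / [4E(U − E)] = 26300, so T = 0.0000380.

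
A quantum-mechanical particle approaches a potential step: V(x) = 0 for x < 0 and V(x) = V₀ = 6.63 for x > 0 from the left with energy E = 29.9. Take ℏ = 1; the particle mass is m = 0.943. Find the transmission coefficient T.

On each side the TISE gives plane waves with k = √(2m(E − V))/ℏ: k₁ = √(2·0.943·29.9) = 7.509, k₂ = √(2·0.943·23.27) = 6.625.
Continuity of ψ and ψ′ at the step yields the reflection amplitude r = (k₁ − k₂)/(k₁ + k₂) = 0.06259; thus R = |r|² = 0.003918, T = 0.9961.

T = 0.996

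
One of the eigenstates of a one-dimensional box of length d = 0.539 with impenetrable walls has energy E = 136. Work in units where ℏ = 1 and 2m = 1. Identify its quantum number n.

n = 2

For an infinite well E_n = n²π²ℏ²/(2md²), so n = (d/πℏ)√(2mE).
n = (0.539/π) × √(2 × 0.5 × 136) = 2.001 → n = 2.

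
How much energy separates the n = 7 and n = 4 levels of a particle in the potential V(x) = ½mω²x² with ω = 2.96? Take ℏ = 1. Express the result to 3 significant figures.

E_n = ℏω(n + ½), so ΔE = (7 − 4) ℏω = 3 × 2.96 = 8.880.

ΔE = 8.88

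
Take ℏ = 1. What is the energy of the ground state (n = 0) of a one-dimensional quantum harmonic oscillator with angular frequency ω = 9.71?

The oscillator eigenvalues are E_n = ℏω(n + ½), so E_0 = 9.71 × 0.5 = 4.855.

E = 4.86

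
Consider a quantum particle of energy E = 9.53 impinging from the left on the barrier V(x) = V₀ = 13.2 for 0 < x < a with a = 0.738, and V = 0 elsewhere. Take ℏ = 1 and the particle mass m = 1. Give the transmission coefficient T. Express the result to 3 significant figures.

E < V₀: inside the barrier ψ ∝ e^{±κx} with κ = √(2m(V₀ − E))/ℏ = 2.709.
κa = 1.999, sinh(κa) = 3.625.
Matching ψ, ψ′ at both faces gives T = [1 + V₀² sinh²(κa) / (4E(V₀ − E))]⁻¹ = 1/17.36 = 0.0576.

T = 0.0576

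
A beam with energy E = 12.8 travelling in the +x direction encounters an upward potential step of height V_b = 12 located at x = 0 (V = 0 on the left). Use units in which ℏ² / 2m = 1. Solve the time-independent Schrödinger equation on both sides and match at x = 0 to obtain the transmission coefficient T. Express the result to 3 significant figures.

T = 0.640

The wavenumbers are k₁ = √(2mE)/ℏ = 3.578 on the left and k₂ = √(2m(E − V_b))/ℏ = 0.8944 on the right.
Matching ψ and ψ′ at x = 0 gives r = (k₁ − k₂)/(k₁ + k₂), so R = r² = 0.3600 and T = 1 − R = 0.6400.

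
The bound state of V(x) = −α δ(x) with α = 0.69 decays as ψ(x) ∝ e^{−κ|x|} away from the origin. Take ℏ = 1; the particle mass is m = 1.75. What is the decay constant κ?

Integrating the TISE across x = 0 gives the cusp condition ψ'(0⁺) − ψ'(0⁻) = −(2mα/ℏ²)ψ(0).
With ψ ∝ e^{−κ|x|} this yields −2κ = −2mα/ℏ², so κ = mα/ℏ² = 1.208.

κ = 1.21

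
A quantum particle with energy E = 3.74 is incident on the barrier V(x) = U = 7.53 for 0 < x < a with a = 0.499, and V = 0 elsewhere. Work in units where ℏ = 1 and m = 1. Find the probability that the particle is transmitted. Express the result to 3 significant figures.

E < U: inside the barrier ψ ∝ e^{±κx} with κ = √(2m(U − E))/ℏ = 2.753.
κa = 1.374, sinh(κa) = 1.849.
The exact tunnelling result is T⁻¹ = 1 + U² sinh²(κa) / [4E(U − E)] = 4.418, so T = 0.226.

T = 0.226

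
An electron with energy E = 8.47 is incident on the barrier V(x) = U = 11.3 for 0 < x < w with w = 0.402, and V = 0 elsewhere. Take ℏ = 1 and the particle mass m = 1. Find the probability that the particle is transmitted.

Since E < U the interior solution is evanescent with decay constant κ = √(2m(U − E))/ℏ = 2.379.
κw = 0.9564, sinh(κw) = 1.109.
The exact tunnelling result is T⁻¹ = 1 + U² sinh²(κw) / [4E(U − E)] = 2.638, so T = 0.379.

T = 0.379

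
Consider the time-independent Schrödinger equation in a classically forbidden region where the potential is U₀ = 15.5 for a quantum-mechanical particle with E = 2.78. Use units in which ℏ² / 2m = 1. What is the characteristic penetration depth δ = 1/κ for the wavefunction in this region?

δ = 0.280

Since E < U₀ the TISE in this region is ψ'' = κ²ψ with κ = √(2m(U₀ − E))/ℏ.
κ = √(2 × 0.5 × 12.72) = 3.567. The penetration depth is δ = 1/κ = 0.280.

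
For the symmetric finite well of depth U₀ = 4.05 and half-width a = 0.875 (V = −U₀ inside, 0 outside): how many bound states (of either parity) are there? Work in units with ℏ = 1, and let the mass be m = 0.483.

N = 2

The dimensionless depth is z₀ = a√(2mU₀)/ℏ = 0.875 × √(3.912) = 1.731.
A new bound state (alternating even/odd) appears each time z₀ passes a multiple of π/2, so N = ⌊2z₀/π⌋ + 1 = ⌊1.102⌋ + 1 = 2.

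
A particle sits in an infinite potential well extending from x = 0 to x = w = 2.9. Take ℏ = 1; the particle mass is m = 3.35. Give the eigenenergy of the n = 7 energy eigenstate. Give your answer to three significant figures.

Requiring ψ(0) = ψ(w) = 0 quantises k = nπ/w, hence E_n = ℏ²k²/2m = n²π²ℏ²/(2mw²).
E_7 = 7² × π² / (2 × 3.35 × 2.9²) = 8.583.

E = 8.58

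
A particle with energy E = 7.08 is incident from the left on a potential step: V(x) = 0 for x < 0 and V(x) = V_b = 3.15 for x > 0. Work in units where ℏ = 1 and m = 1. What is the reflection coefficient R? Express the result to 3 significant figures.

R = 0.0213

On each side the TISE gives plane waves with k = √(2m(E − V))/ℏ: k₁ = √(2·1·7.08) = 3.763, k₂ = √(2·1·3.93) = 2.804.
Matching ψ and ψ′ at x = 0 gives r = (k₁ − k₂)/(k₁ + k₂), so R = r² = 0.02135 and T = 1 − R = 0.9787.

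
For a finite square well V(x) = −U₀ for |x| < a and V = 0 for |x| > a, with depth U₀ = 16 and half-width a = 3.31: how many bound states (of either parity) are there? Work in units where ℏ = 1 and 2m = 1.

N = 9

The dimensionless depth is z₀ = a√(2mU₀)/ℏ = 3.31 × √(16.00) = 13.24.
A new bound state (alternating even/odd) appears each time z₀ passes a multiple of π/2, so N = ⌊2z₀/π⌋ + 1 = ⌊8.429⌋ + 1 = 9.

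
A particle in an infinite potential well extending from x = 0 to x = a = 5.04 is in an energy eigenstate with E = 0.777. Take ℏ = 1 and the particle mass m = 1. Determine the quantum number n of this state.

n = 2

From E_n = n²π²ℏ²/(2ma²) invert to n = √(2ma²E)/(πℏ).
n = (5.04/π) × √(2 × 1 × 0.777) = 2.000 → n = 2.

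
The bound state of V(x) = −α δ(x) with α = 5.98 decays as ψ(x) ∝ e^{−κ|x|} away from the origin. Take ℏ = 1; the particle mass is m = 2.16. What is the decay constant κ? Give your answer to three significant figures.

Integrating the TISE across x = 0 gives the cusp condition ψ'(0⁺) − ψ'(0⁻) = −(2mα/ℏ²)ψ(0).
With ψ ∝ e^{−κ|x|} this yields −2κ = −2mα/ℏ², so κ = mα/ℏ² = 12.92.

κ = 12.9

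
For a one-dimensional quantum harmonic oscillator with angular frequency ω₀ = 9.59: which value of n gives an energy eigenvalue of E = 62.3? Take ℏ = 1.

Invert E_n = (n + ½)ℏω₀: n = E/ℏω₀ − ½ = 5.996, so n = 6.

n = 6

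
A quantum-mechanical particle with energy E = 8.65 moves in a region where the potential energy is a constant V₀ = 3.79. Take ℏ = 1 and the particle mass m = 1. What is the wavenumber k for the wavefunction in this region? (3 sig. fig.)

k = 3.12

With E > V₀ the solution is oscillatory, ψ ∝ e^{±ikx} with k = √(2m(E − V₀))/ℏ.
k = √(2 × 1 × 4.86) = 3.118.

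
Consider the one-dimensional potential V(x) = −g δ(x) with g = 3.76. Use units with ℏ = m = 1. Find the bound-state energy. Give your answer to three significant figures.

E = -7.07

For x ≠ 0 the bound state is ψ ∝ e^{−κ|x|}; integrating the TISE across the delta gives the cusp condition 2κ = 2mg/ℏ², so κ = 3.760.
Then E = −ℏ²κ²/(2m) = −mg²/(2ℏ²) = -7.069.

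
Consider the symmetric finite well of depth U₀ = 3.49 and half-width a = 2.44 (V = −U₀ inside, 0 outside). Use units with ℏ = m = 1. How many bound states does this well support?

The dimensionless depth is z₀ = a√(2mU₀)/ℏ = 2.44 × √(6.980) = 6.446.
The even/odd transcendental equations gain one root per π/2 in z₀, giving N = 1 + ⌊2z₀/π⌋ = 1 + ⌊4.104⌋ = 5.

N = 5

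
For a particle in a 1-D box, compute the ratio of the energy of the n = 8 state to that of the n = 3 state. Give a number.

7.11111

E_n = n²π²ℏ²/(2mL²) so the ratio is n₂²/n₁² = 64/9 = 7.11111.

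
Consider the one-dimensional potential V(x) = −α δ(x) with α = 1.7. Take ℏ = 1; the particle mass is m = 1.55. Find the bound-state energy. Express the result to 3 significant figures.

For x ≠ 0 the bound state is ψ ∝ e^{−κ|x|}; integrating the TISE across the delta gives the cusp condition 2κ = 2mα/ℏ², so κ = 2.635.
Then E = −ℏ²κ²/(2m) = −mα²/(2ℏ²) = -2.240.

E = -2.24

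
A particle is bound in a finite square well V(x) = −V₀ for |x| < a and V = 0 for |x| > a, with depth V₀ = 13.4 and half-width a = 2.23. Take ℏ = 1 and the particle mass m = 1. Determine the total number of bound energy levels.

The dimensionless depth is z₀ = a√(2mV₀)/ℏ = 2.23 × √(26.80) = 11.54.
A new bound state (alternating even/odd) appears each time z₀ passes a multiple of π/2, so N = ⌊2z₀/π⌋ + 1 = ⌊7.349⌋ + 1 = 8.

N = 8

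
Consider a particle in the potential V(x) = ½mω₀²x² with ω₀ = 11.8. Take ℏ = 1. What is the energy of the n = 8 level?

E = 100

Using E_n = (n + ½)ℏω₀: E_8 = 8.5 × 11.8 = 100.3.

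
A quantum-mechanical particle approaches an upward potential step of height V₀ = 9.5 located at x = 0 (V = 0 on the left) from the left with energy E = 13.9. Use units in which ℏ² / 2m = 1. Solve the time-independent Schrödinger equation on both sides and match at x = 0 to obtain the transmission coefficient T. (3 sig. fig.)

T = 0.922

The wavenumbers are k₁ = √(2mE)/ℏ = 3.728 on the left and k₂ = √(2m(E − V₀))/ℏ = 2.098 on the right.
Continuity of ψ and ψ′ at the step yields the reflection amplitude r = (k₁ − k₂)/(k₁ + k₂) = 0.2799; thus R = |r|² = 0.07834, T = 0.9217.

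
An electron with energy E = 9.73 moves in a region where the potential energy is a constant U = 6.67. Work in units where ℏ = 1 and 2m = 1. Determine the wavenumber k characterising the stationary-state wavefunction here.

k = 1.75

With E > U the solution is oscillatory, ψ ∝ e^{±ikx} with k = √(2m(E − U))/ℏ.
k = √(2 × 0.5 × 3.06) = 1.749.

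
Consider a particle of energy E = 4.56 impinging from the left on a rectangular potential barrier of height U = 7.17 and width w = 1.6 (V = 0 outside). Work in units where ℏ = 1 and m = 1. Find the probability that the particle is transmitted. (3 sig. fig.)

E < U: inside the barrier ψ ∝ e^{±κx} with κ = √(2m(U − E))/ℏ = 2.285.
κw = 3.656, sinh(κw) = 19.33.
Matching ψ, ψ′ at both faces gives T = [1 + U² sinh²(κw) / (4E(U − E))]⁻¹ = 1/404.6 = 0.00247.

T = 0.00247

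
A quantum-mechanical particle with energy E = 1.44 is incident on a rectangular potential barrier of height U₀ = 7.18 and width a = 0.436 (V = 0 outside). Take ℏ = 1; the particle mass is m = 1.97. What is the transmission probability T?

T = 0.0402

E < U₀: inside the barrier ψ ∝ e^{±κx} with κ = √(2m(U₀ − E))/ℏ = 4.756.
κa = 2.073, sinh(κa) = 3.913.
The exact tunnelling result is T⁻¹ = 1 + U₀² sinh²(κa) / [4E(U₀ − E)] = 24.88, so T = 0.0402.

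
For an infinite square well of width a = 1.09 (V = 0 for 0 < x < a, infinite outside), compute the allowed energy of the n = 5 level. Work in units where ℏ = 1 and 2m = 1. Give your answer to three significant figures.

E = 208

Requiring ψ(0) = ψ(a) = 0 quantises k = nπ/a, hence E_n = ℏ²k²/2m = n²π²ℏ²/(2ma²).
E_5 = 5² × π² / (2 × 0.5 × 1.09²) = 207.7.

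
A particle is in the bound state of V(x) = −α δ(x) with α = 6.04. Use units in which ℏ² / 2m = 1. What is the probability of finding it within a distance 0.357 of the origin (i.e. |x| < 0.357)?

The normalised bound state is ψ = √κ e^{−κ|x|} with κ = mα/ℏ² = 3.020.
P(|x| < d) = ∫_{−d}^{d} κ e^{−2κ|x|} dx = 1 − e^{−2κd} = 1 − e^{−2.156} = 0.8842.

P = 0.884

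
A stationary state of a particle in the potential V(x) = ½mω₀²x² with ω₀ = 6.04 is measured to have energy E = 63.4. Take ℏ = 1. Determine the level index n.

Invert E_n = (n + ½)ℏω₀: n = E/ℏω₀ − ½ = 9.997, so n = 10.

n = 10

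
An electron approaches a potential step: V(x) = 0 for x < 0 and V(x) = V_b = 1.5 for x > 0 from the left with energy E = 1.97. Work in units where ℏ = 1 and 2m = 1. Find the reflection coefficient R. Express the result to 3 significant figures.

R = 0.118

The wavenumbers are k₁ = √(2mE)/ℏ = 1.404 on the left and k₂ = √(2m(E − V_b))/ℏ = 0.6856 on the right.
Matching ψ and ψ′ at x = 0 gives r = (k₁ − k₂)/(k₁ + k₂), so R = r² = 0.1181 and T = 1 − R = 0.8819.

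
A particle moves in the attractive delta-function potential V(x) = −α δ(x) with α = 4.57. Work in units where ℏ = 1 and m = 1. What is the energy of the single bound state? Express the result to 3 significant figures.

E = -10.4

For x ≠ 0 the bound state is ψ ∝ e^{−κ|x|}; integrating the TISE across the delta gives the cusp condition 2κ = 2mα/ℏ², so κ = 4.570.
Then E = −ℏ²κ²/(2m) = −mα²/(2ℏ²) = -10.44.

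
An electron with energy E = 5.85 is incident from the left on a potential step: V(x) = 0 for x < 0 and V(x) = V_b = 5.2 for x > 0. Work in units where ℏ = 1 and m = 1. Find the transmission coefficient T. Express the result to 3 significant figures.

T = 0.750

The wavenumbers are k₁ = √(2mE)/ℏ = 3.421 on the left and k₂ = √(2m(E − V_b))/ℏ = 1.140 on the right.
Matching ψ and ψ′ at x = 0 gives r = (k₁ − k₂)/(k₁ + k₂), so R = r² = 0.2500 and T = 1 − R = 0.7500.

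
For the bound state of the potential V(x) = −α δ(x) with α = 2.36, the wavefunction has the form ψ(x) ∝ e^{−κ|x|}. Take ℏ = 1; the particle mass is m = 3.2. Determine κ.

Integrate −(ℏ²/2m)ψ'' − αδ(x)ψ = Eψ from −ε to +ε: the ψ'' term gives ψ'(0⁺) − ψ'(0⁻) and the δ term gives −(2mα/ℏ²)ψ(0).
With ψ ∝ e^{−κ|x|} this yields −2κ = −2mα/ℏ², so κ = mα/ℏ² = 7.552.

κ = 7.55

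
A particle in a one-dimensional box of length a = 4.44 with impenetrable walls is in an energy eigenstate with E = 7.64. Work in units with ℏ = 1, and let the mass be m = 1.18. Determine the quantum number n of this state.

n = 6

From E_n = n²π²ℏ²/(2ma²) invert to n = √(2ma²E)/(πℏ).
n = (4.44/π) × √(2 × 1.18 × 7.64) = 6.001 → n = 6.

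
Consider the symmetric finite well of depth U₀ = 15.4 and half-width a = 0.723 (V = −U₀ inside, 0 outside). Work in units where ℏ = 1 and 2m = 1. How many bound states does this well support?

N = 2

The dimensionless depth is z₀ = a√(2mU₀)/ℏ = 0.723 × √(15.40) = 2.837.
The even/odd transcendental equations gain one root per π/2 in z₀, giving N = 1 + ⌊2z₀/π⌋ = 1 + ⌊1.806⌋ = 2.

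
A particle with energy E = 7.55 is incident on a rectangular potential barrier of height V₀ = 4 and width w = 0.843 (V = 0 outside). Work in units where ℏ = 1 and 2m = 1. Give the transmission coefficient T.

E > V₀: inside the barrier k₂ = √(2m(E − V₀))/ℏ = 1.884, k₂w = 1.588.
Matching at both interfaces gives T⁻¹ = 1 + V₀² sin²(k₂w) / [4E(E − V₀)] = 1.149, hence T = 0.870.

T = 0.870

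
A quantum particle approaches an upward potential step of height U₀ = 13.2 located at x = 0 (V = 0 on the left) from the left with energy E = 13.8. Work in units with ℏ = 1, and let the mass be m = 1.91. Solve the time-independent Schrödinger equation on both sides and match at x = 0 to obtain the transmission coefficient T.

T = 0.571

The wavenumbers are k₁ = √(2mE)/ℏ = 7.261 on the left and k₂ = √(2m(E − U₀))/ℏ = 1.514 on the right.
Matching ψ and ψ′ at x = 0 gives r = (k₁ − k₂)/(k₁ + k₂), so R = r² = 0.4289 and T = 1 − R = 0.5711.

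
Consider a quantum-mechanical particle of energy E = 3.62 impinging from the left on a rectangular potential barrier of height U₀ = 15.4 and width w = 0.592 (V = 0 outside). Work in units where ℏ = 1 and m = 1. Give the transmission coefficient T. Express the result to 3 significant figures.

E < U₀: inside the barrier ψ ∝ e^{±κx} with κ = √(2m(U₀ − E))/ℏ = 4.854.
κw = 2.873, sinh(κw) = 8.821.
The exact tunnelling result is T⁻¹ = 1 + U₀² sinh²(κw) / [4E(U₀ − E)] = 109.2, so T = 0.00916.

T = 0.00916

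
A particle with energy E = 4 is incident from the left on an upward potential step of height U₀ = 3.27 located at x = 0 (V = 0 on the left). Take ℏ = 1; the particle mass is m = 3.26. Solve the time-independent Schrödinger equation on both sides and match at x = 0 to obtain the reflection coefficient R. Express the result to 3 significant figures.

On each side the TISE gives plane waves with k = √(2m(E − V))/ℏ: k₁ = √(2·3.26·4) = 5.107, k₂ = √(2·3.26·0.73) = 2.182.
Continuity of ψ and ψ′ at the step yields the reflection amplitude r = (k₁ − k₂)/(k₁ + k₂) = 0.4013; thus R = |r|² = 0.1611, T = 0.8389.

R = 0.161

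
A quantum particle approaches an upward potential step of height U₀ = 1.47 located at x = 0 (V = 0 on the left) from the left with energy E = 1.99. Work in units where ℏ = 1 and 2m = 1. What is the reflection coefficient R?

R = 0.105

The wavenumbers are k₁ = √(2mE)/ℏ = 1.411 on the left and k₂ = √(2m(E − U₀))/ℏ = 0.7211 on the right.
Matching ψ and ψ′ at x = 0 gives r = (k₁ − k₂)/(k₁ + k₂), so R = r² = 0.1046 and T = 1 − R = 0.8954.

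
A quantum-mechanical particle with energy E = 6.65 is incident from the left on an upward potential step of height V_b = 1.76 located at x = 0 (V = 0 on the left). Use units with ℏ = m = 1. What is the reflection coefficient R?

R = 0.00588

On each side the TISE gives plane waves with k = √(2m(E − V))/ℏ: k₁ = √(2·1·6.65) = 3.647, k₂ = √(2·1·4.89) = 3.127.
Matching ψ and ψ′ at x = 0 gives r = (k₁ − k₂)/(k₁ + k₂), so R = r² = 0.005884 and T = 1 − R = 0.9941.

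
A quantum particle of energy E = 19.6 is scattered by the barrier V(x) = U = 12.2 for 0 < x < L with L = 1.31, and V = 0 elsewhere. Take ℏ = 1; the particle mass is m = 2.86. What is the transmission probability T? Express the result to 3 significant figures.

T = 0.864

E > U: inside the barrier k₂ = √(2m(E − U))/ℏ = 6.506, k₂L = 8.523.
Matching at both interfaces gives T⁻¹ = 1 + U² sin²(k₂L) / [4E(E − U)] = 1.158, hence T = 0.864.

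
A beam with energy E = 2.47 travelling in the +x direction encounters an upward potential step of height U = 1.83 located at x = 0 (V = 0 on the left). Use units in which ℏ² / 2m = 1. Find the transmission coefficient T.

On each side the TISE gives plane waves with k = √(2m(E − V))/ℏ: k₁ = √(2·½·2.47) = 1.572, k₂ = √(2·½·0.64) = 0.8000.
Matching ψ and ψ′ at x = 0 gives r = (k₁ − k₂)/(k₁ + k₂), so R = r² = 0.1059 and T = 1 − R = 0.8941.

T = 0.894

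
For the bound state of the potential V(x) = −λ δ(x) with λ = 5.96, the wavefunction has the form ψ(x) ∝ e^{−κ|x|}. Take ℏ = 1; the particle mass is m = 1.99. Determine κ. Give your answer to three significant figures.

κ = 11.9

Integrating the TISE across x = 0 gives the cusp condition ψ'(0⁺) − ψ'(0⁻) = −(2mλ/ℏ²)ψ(0).
With ψ ∝ e^{−κ|x|} this yields −2κ = −2mλ/ℏ², so κ = mλ/ℏ² = 11.86.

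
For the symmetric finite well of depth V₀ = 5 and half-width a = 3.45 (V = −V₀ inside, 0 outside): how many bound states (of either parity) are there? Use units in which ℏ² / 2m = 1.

N = 5

The dimensionless depth is z₀ = a√(2mV₀)/ℏ = 3.45 × √(5.000) = 7.714.
A new bound state (alternating even/odd) appears each time z₀ passes a multiple of π/2, so N = ⌊2z₀/π⌋ + 1 = ⌊4.911⌋ + 1 = 5.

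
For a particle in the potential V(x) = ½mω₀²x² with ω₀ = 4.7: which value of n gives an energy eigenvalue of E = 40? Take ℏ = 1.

n = 8

E_n = ℏω₀(n + ½) ⇒ n = E/(ℏω₀) − ½ = 40/4.7 − 0.5 = 8.011 → n = 8.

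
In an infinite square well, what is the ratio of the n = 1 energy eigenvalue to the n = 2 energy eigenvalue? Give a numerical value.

0.25

Since E_n ∝ n², the ratio is (1/2)² = 0.25.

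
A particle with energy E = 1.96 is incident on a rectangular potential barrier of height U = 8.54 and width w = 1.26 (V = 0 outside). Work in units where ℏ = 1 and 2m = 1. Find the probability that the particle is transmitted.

T = 0.00440

E < U: inside the barrier ψ ∝ e^{±κx} with κ = √(2m(U − E))/ℏ = 2.565.
κw = 3.232, sinh(κw) = 12.65.
Matching ψ, ψ′ at both faces gives T = [1 + U² sinh²(κw) / (4E(U − E))]⁻¹ = 1/227.1 = 0.00440.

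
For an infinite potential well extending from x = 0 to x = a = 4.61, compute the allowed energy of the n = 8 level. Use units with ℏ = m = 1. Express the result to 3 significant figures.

E = 14.9

Requiring ψ(0) = ψ(a) = 0 quantises k = nπ/a, hence E_n = ℏ²k²/2m = n²π²ℏ²/(2ma²).
E_8 = 8² × π² / (2 × 1 × 4.61²) = 14.86.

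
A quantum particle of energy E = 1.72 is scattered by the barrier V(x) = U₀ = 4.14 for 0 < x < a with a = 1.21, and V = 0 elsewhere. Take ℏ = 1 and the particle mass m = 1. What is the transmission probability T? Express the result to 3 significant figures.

T = 0.0188

E < U₀: inside the barrier ψ ∝ e^{±κx} with κ = √(2m(U₀ − E))/ℏ = 2.200.
κa = 2.662, sinh(κa) = 7.128.
The exact tunnelling result is T⁻¹ = 1 + U₀² sinh²(κa) / [4E(U₀ − E)] = 53.30, so T = 0.0188.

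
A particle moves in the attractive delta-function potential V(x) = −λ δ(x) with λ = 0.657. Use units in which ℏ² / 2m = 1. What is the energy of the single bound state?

The bound state is ψ(x) = √κ e^{−κ|x|}. The derivative jump ψ'(0⁺) − ψ'(0⁻) = −(2mλ/ℏ²)ψ(0) fixes κ = mλ/ℏ² = 0.3285.
Then E = −ℏ²κ²/(2m) = −mλ²/(2ℏ²) = -0.1079.

E = -0.108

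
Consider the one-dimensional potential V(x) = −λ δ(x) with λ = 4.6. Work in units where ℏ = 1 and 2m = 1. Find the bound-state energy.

E = -5.29

For x ≠ 0 the bound state is ψ ∝ e^{−κ|x|}; integrating the TISE across the delta gives the cusp condition 2κ = 2mλ/ℏ², so κ = 2.300.
Then E = −ℏ²κ²/(2m) = −mλ²/(2ℏ²) = -5.290.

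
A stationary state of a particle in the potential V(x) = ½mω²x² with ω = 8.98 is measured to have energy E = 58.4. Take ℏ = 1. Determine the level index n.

n = 6

E_n = ℏω(n + ½) ⇒ n = E/(ℏω) − ½ = 58.4/8.98 − 0.5 = 6.003 → n = 6.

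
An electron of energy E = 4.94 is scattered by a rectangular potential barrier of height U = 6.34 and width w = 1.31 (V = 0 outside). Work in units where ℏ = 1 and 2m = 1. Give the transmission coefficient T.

Since E < U the interior solution is evanescent with decay constant κ = √(2m(U − E))/ℏ = 1.183.
κw = 1.550, sinh(κw) = 2.250.
The exact tunnelling result is T⁻¹ = 1 + U² sinh²(κw) / [4E(U − E)] = 8.353, so T = 0.120.

T = 0.120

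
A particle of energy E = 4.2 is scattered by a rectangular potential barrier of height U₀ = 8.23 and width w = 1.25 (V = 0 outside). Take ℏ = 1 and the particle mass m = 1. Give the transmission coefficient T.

T = 0.00330

Since E < U₀ the interior solution is evanescent with decay constant κ = √(2m(U₀ − E))/ℏ = 2.839.
κw = 3.549, sinh(κw) = 17.37.
Matching ψ, ψ′ at both faces gives T = [1 + U₀² sinh²(κw) / (4E(U₀ − E))]⁻¹ = 1/302.9 = 0.00330.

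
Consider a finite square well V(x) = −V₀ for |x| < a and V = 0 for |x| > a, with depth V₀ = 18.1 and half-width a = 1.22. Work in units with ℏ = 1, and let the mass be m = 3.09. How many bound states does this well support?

N = 9

The dimensionless depth is z₀ = a√(2mV₀)/ℏ = 1.22 × √(111.9) = 12.90.
The even/odd transcendental equations gain one root per π/2 in z₀, giving N = 1 + ⌊2z₀/π⌋ = 1 + ⌊8.214⌋ = 9.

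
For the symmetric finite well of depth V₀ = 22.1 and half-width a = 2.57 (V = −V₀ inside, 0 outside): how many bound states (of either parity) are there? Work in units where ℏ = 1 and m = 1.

The dimensionless depth is z₀ = a√(2mV₀)/ℏ = 2.57 × √(44.20) = 17.09.
A new bound state (alternating even/odd) appears each time z₀ passes a multiple of π/2, so N = ⌊2z₀/π⌋ + 1 = ⌊10.88⌋ + 1 = 11.

N = 11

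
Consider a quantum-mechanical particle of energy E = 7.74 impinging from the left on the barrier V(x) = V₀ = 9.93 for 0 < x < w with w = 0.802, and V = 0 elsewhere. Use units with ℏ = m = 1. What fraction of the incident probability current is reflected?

R = 0.907

E < V₀: inside the barrier ψ ∝ e^{±κx} with κ = √(2m(V₀ − E))/ℏ = 2.093.
κw = 1.678, sinh(κw) = 2.585.
Matching ψ, ψ′ at both faces gives T = [1 + V₀² sinh²(κw) / (4E(V₀ − E))]⁻¹ = 1/10.72 = 0.0933.
R = 1 − T = 0.907.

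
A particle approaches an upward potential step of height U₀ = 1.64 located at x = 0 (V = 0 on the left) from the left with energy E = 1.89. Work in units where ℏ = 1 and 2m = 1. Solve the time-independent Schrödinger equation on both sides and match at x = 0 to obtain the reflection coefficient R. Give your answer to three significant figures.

R = 0.218

The wavenumbers are k₁ = √(2mE)/ℏ = 1.375 on the left and k₂ = √(2m(E − U₀))/ℏ = 0.5000 on the right.
Matching ψ and ψ′ at x = 0 gives r = (k₁ − k₂)/(k₁ + k₂), so R = r² = 0.2177 and T = 1 − R = 0.7823.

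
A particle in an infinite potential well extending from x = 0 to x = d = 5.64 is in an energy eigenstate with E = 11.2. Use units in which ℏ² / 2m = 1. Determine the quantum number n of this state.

n = 6

For an infinite well E_n = n²π²ℏ²/(2md²), so n = (d/πℏ)√(2mE).
n = (5.64/π) × √(2 × 0.5 × 11.2) = 6.008 → n = 6.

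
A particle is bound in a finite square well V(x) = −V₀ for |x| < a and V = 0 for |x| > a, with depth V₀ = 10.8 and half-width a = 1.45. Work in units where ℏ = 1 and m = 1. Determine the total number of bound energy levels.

N = 5

The dimensionless depth is z₀ = a√(2mV₀)/ℏ = 1.45 × √(21.60) = 6.739.
A new bound state (alternating even/odd) appears each time z₀ passes a multiple of π/2, so N = ⌊2z₀/π⌋ + 1 = ⌊4.290⌋ + 1 = 5.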